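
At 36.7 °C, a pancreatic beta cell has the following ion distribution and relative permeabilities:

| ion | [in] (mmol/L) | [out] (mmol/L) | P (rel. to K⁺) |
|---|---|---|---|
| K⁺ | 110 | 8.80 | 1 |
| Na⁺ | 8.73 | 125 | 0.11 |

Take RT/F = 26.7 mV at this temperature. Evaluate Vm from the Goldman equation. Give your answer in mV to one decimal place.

Vm = 26.7 · ln[(Σ P·[cation]ₒ + Σ P·[anion]ᵢ) / (Σ P·[cation]ᵢ + Σ P·[anion]ₒ)]
Numerator = 1×8.80 + 0.11×125 = 22.55
Denominator = 1×110 + 0.11×8.73 = 111
Vm = 26.7 · ln(0.20323) = 26.7 × (-1.5934) = -42.54 mV

-42.5 mV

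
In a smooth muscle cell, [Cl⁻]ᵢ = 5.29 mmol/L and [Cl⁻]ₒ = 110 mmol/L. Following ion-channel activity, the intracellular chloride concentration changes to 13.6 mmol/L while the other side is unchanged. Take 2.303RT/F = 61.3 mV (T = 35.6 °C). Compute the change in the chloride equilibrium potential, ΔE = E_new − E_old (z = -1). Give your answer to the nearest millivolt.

25 mV

E_old = (61.3/-1)·log₁₀(110/5.29) = -80.79 mV
E_new = (61.3/-1)·log₁₀(110/13.6) = -55.65 mV
ΔE = -55.65 − (-80.79) = 25.14 mV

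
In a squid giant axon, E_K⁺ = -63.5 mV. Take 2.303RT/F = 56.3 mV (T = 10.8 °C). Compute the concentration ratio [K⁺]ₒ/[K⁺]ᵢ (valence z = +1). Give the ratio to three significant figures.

0.0745

log₁₀([out]/[in]) = E·z/(56.3) = -63.5 × 1 / 56.3 = -1.1279
[out]/[in] = 10^(-1.1279) = 0.07449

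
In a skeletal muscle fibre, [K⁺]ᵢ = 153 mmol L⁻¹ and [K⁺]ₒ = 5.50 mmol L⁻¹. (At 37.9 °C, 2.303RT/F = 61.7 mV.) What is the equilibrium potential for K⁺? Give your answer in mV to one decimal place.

-89.1 mV

E = (61.7/z) · log₁₀([K⁺]_out/[K⁺]_in) with z = +1.
= (61.7/1) · log₁₀(5.50/153) = 61.70 · log₁₀(0.03595)
= 61.70 · (-1.4443) = -89.12 mV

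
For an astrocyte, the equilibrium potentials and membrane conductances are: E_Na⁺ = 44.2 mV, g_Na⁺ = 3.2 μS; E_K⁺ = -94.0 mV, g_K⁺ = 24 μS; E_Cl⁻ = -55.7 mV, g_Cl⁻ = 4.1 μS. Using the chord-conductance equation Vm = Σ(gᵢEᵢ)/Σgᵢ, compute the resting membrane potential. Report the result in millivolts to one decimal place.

Σ gᵢEᵢ = 3.2·(44.2) + 24·(-94.0) + 4.1·(-55.7) = -2342.93
Σ gᵢ = 3.2 + 24 + 4.1 = 31.3
Vm = -2342.93 / 31.3 = -74.85 mV

-74.9 mV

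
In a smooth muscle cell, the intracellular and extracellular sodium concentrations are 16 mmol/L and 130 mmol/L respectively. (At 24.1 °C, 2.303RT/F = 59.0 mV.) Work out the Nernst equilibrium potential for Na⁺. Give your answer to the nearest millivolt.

E = (59.0/z) · log₁₀([Na⁺]_out/[Na⁺]_in) with z = +1.
= (59.0/1) · log₁₀(130/16) = 59.00 · log₁₀(8.125)
= 59.00 · (0.9098) = 53.68 mV

54 mV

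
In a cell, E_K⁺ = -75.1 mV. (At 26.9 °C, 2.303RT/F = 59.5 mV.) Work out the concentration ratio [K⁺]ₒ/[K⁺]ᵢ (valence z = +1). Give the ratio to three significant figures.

0.0547

log₁₀([out]/[in]) = E·z/(59.5) = -75.1 × 1 / 59.5 = -1.2622
[out]/[in] = 10^(-1.2622) = 0.05468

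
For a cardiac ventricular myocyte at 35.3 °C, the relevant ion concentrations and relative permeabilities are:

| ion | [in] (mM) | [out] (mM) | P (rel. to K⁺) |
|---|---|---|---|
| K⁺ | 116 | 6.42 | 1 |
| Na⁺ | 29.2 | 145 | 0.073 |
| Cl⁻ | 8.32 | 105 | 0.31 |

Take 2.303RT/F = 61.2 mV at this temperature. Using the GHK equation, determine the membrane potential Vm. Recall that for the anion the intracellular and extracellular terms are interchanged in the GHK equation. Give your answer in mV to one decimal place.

Vm = 61.2 · log₁₀[(Σ P·[cation]ₒ + Σ P·[anion]ᵢ) / (Σ P·[cation]ᵢ + Σ P·[anion]ₒ)]
Numerator = 1×6.42 + 0.073×145 + 0.31×8.32 = 19.58
Denominator = 1×116 + 0.073×29.2 + 0.31×105 = 150.7
Vm = 61.2 · log₁₀(0.12997) = 61.2 × (-0.8862) = -54.23 mV

-54.2 mV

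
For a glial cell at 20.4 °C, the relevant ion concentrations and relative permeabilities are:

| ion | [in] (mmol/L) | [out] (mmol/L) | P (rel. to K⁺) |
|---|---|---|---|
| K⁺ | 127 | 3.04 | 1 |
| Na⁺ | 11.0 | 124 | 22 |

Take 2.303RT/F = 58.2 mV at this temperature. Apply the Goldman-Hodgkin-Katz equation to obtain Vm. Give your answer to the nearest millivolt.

51 mV

Vm = 58.2 · log₁₀[(Σ P·[cation]ₒ + Σ P·[anion]ᵢ) / (Σ P·[cation]ᵢ + Σ P·[anion]ₒ)]
Numerator = 1×3.04 + 22×124 = 2731
Denominator = 1×127 + 22×11.0 = 369
Vm = 58.2 · log₁₀(7.4012) = 58.2 × (0.8693) = 50.59 mV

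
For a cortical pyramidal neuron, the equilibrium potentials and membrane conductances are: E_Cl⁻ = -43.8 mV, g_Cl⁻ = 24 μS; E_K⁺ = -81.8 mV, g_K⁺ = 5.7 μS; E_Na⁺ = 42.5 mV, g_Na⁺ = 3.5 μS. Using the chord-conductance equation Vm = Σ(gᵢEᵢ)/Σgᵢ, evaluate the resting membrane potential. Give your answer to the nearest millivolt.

Σ gᵢEᵢ = 24·(-43.8) + 5.7·(-81.8) + 3.5·(42.5) = -1368.71
Σ gᵢ = 24 + 5.7 + 3.5 = 33.2
Vm = -1368.71 / 33.2 = -41.23 mV

-41 mV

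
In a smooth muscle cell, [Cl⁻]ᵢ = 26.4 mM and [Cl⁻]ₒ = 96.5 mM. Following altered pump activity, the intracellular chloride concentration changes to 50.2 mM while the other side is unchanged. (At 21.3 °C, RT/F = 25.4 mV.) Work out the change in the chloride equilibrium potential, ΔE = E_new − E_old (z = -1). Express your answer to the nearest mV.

16 mV

E_old = (25.4/-1)·ln(96.5/26.4) = -32.92 mV
E_new = (25.4/-1)·ln(96.5/50.2) = -16.60 mV
ΔE = -16.60 − (-32.92) = 16.32 mV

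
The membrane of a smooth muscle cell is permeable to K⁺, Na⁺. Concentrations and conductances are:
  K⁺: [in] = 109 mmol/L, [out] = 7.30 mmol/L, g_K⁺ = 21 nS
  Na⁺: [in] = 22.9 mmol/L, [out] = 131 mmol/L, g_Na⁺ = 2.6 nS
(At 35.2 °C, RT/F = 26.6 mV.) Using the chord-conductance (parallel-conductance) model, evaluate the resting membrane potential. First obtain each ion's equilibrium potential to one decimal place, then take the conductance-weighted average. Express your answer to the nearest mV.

E_K⁺ = (26.6/1)·ln(7.30/109) = -71.9 mV
E_Na⁺ = (26.6/1)·ln(131/22.9) = 46.4 mV
Vm = (Σ gᵢEᵢ)/(Σ gᵢ) = (21·-71.9 + 2.6·46.4) / (21 + 2.6)
= -1389.26 / 23.6 = -58.87 mV

-59 mV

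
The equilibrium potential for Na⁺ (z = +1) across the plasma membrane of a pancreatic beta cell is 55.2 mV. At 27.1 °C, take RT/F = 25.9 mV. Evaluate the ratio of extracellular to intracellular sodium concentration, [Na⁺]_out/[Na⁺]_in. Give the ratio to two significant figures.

8.4

ln([out]/[in]) = E·z/(25.9) = 55.2 × 1 / 25.9 = 2.1313
[out]/[in] = e^(2.1313) = 8.426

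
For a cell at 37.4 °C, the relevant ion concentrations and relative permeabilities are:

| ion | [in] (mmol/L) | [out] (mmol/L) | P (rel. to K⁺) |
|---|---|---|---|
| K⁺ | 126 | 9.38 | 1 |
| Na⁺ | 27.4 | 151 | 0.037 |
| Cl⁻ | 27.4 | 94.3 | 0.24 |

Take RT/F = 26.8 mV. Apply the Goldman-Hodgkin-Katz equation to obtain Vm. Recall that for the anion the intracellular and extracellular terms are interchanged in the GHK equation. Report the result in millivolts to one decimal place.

Vm = 26.8 · ln[(Σ P·[cation]ₒ + Σ P·[anion]ᵢ) / (Σ P·[cation]ᵢ + Σ P·[anion]ₒ)]
Numerator = 1×9.38 + 0.037×151 + 0.24×27.4 = 21.54
Denominator = 1×126 + 0.037×27.4 + 0.24×94.3 = 149.6
Vm = 26.8 · ln(0.14396) = 26.8 × (-1.9382) = -51.94 mV

-51.9 mV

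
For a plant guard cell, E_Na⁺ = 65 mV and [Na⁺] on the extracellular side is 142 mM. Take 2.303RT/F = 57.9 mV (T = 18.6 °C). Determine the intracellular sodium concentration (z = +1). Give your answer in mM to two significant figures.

11 mM

Nernst: E = (57.9/1) · log₁₀([out]/[in]), so log₁₀([out]/[in]) = 65.0 × 1 / 57.9 = 1.1226.
[out]/[in] = 10^(1.1226) = 13.26.
[in] = 142 / 13.26 = 10.71 mM.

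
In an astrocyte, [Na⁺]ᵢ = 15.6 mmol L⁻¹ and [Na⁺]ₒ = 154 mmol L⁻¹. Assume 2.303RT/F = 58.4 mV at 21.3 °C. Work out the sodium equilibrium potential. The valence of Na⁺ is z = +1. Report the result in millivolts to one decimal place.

58.1 mV

E = (58.4/z) · log₁₀([Na⁺]_out/[Na⁺]_in) with z = +1.
= (58.4/1) · log₁₀(154/15.6) = 58.40 · log₁₀(9.872)
= 58.40 · (0.9944) = 58.07 mV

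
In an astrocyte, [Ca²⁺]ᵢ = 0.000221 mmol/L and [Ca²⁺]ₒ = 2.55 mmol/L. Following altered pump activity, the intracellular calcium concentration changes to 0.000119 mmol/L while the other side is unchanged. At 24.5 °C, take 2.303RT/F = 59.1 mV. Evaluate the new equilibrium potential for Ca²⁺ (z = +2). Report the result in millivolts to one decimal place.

After the shift: [Ca²⁺]_out = 2.55, [Ca²⁺]_in = 0.000119 mmol/L.
E_new = (59.1/2)·log₁₀(2.55/0.000119) = 29.55 · (4.3310) = 127.98 mV

128.0 mV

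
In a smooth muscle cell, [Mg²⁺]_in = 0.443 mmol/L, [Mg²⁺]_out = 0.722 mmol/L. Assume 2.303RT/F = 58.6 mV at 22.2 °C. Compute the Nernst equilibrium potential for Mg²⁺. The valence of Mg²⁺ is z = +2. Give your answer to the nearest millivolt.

6 mV

E = (58.6/z) · log₁₀([Mg²⁺]_out/[Mg²⁺]_in) with z = +2.
= (58.6/2) · log₁₀(0.722/0.443) = 29.30 · log₁₀(1.63)
= 29.30 · (0.2121) = 6.22 mV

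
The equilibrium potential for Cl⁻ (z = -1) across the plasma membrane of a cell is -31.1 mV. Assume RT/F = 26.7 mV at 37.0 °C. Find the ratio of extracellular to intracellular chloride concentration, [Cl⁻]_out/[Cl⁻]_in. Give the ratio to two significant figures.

ln([out]/[in]) = E·z/(26.7) = -31.1 × -1 / 26.7 = 1.1648
[out]/[in] = e^(1.1648) = 3.205

3.2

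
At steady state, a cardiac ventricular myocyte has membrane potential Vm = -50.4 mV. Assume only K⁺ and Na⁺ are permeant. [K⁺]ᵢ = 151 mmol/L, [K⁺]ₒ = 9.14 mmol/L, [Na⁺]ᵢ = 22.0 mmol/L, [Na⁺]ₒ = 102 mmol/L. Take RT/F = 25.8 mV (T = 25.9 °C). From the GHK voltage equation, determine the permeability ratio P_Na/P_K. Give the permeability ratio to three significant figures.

Let α = P_Na/P_K. GHK: Vm = 25.8·ln[(Kₒ + α·Naₒ)/(Kᵢ + α·Naᵢ)].
e^(Vm/25.8) = e^(-50.4/25.8) = 0.14178
So 0.14178·(Kᵢ + α·Naᵢ) = Kₒ + α·Naₒ → α = (0.14178·151.0 − 9.14) / (102.0 − 0.14178·22.0)
α = (21.41 − 9.14) / (102.0 − 3.119) = 12.27/98.88 = 0.1241

0.124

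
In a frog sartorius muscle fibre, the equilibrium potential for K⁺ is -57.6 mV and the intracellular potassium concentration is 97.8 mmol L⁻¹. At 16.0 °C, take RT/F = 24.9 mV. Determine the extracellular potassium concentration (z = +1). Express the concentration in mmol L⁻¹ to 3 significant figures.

9.68 mmol L⁻¹

Nernst: E = (24.9/1) · ln([out]/[in]), so ln([out]/[in]) = -57.6 × 1 / 24.9 = -2.3133.
[out]/[in] = e^(-2.3133) = 0.09894.
[out] = 0.09894 × 97.8 = 9.676 mmol L⁻¹.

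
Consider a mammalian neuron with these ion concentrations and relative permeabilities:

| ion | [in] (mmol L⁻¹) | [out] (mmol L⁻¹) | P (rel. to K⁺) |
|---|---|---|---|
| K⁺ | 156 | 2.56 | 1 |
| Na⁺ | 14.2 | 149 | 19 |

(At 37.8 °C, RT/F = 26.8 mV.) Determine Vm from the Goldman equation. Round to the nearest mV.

Vm = 26.8 · ln[(Σ P·[cation]ₒ + Σ P·[anion]ᵢ) / (Σ P·[cation]ᵢ + Σ P·[anion]ₒ)]
Numerator = 1×2.56 + 19×149 = 2834
Denominator = 1×156 + 19×14.2 = 425.8
Vm = 26.8 · ln(6.6547) = 26.8 × (1.8953) = 50.79 mV

51 mV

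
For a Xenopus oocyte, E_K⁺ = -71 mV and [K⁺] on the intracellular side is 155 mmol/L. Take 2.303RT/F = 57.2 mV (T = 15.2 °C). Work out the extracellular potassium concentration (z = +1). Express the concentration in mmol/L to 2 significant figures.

8.9 mmol/L

Nernst: E = (57.2/1) · log₁₀([out]/[in]), so log₁₀([out]/[in]) = -71.0 × 1 / 57.2 = -1.2413.
[out]/[in] = 10^(-1.2413) = 0.05738.
[out] = 0.05738 × 155 = 8.894 mmol/L.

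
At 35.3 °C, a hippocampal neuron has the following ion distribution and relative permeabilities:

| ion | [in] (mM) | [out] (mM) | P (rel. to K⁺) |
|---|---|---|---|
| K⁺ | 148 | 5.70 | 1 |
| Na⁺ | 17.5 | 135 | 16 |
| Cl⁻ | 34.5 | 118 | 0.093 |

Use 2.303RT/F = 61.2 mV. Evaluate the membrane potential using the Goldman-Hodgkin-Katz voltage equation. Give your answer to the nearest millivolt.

Vm = 61.2 · log₁₀[(Σ P·[cation]ₒ + Σ P·[anion]ᵢ) / (Σ P·[cation]ᵢ + Σ P·[anion]ₒ)]
Numerator = 1×5.70 + 16×135 + 0.093×34.5 = 2169
Denominator = 1×148 + 16×17.5 + 0.093×118 = 439
Vm = 61.2 · log₁₀(4.9409) = 61.2 × (0.6938) = 42.46 mV

42 mV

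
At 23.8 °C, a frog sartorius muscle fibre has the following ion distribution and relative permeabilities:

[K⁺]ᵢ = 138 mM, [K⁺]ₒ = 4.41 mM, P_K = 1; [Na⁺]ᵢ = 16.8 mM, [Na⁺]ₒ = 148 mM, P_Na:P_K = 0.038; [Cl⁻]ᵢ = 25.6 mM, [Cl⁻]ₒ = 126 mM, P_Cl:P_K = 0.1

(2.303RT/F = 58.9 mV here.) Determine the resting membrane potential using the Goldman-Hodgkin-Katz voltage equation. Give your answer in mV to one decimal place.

-63.6 mV

Vm = 58.9 · log₁₀[(Σ P·[cation]ₒ + Σ P·[anion]ᵢ) / (Σ P·[cation]ᵢ + Σ P·[anion]ₒ)]
Numerator = 1×4.41 + 0.038×148 + 0.1×25.6 = 12.59
Denominator = 1×138 + 0.038×16.8 + 0.1×126 = 151.2
Vm = 58.9 · log₁₀(0.083273) = 58.9 × (-1.0795) = -63.58 mV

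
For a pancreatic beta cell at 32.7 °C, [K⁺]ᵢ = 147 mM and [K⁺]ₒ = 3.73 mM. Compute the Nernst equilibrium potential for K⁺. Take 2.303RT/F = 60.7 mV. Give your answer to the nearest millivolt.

E = (60.7/z) · log₁₀([K⁺]_out/[K⁺]_in) with z = +1.
= (60.7/1) · log₁₀(3.73/147) = 60.70 · log₁₀(0.02537)
= 60.70 · (-1.5956) = -96.85 mV

-97 mV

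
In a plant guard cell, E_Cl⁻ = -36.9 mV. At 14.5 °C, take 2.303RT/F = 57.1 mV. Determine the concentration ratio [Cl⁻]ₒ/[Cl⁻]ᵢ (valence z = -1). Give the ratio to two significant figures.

log₁₀([out]/[in]) = E·z/(57.1) = -36.9 × -1 / 57.1 = 0.6462
[out]/[in] = 10^(0.6462) = 4.428

4.4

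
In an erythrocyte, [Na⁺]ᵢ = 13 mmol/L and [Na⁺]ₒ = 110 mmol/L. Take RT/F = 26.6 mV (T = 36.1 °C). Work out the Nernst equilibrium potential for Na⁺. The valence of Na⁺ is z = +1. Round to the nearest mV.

57 mV

E = (26.6/z) · ln([Na⁺]_out/[Na⁺]_in) with z = +1.
= (26.6/1) · ln(110/13) = 26.60 · ln(8.462)
= 26.60 · (2.1355) = 56.81 mV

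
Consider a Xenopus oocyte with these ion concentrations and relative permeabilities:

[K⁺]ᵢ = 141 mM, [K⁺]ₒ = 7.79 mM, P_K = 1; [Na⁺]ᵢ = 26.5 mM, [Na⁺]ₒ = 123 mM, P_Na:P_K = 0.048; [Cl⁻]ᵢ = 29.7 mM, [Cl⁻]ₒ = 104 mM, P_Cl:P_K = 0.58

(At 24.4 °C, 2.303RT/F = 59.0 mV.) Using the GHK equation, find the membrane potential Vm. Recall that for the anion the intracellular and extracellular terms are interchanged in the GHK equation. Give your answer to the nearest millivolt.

-48 mV

Vm = 59.0 · log₁₀[(Σ P·[cation]ₒ + Σ P·[anion]ᵢ) / (Σ P·[cation]ᵢ + Σ P·[anion]ₒ)]
Numerator = 1×7.79 + 0.048×123 + 0.58×29.7 = 30.92
Denominator = 1×141 + 0.048×26.5 + 0.58×104 = 202.6
Vm = 59.0 · log₁₀(0.15262) = 59.0 × (-0.8164) = -48.17 mV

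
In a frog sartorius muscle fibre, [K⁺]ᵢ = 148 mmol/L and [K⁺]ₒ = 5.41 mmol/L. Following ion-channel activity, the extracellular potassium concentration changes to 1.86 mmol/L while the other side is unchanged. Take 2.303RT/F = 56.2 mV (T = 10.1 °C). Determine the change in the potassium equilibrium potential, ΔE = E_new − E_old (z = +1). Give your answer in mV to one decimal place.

E_old = (56.2/1)·log₁₀(5.41/148) = -80.76 mV
E_new = (56.2/1)·log₁₀(1.86/148) = -106.82 mV
ΔE = -106.82 − (-80.76) = -26.06 mV

-26.1 mV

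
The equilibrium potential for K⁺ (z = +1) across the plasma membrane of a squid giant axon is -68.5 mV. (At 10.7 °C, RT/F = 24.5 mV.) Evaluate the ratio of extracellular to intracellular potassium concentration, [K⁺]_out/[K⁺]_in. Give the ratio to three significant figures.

0.0611

ln([out]/[in]) = E·z/(24.5) = -68.5 × 1 / 24.5 = -2.7959
[out]/[in] = e^(-2.7959) = 0.06106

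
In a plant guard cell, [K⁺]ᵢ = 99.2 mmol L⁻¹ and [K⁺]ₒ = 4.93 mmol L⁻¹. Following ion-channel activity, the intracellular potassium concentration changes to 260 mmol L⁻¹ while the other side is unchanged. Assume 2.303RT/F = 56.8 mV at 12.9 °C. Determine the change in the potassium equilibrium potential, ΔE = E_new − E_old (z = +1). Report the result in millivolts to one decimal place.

E_old = (56.8/1)·log₁₀(4.93/99.2) = -74.05 mV
E_new = (56.8/1)·log₁₀(4.93/260) = -97.82 mV
ΔE = -97.82 − (-74.05) = -23.77 mV

-23.8 mV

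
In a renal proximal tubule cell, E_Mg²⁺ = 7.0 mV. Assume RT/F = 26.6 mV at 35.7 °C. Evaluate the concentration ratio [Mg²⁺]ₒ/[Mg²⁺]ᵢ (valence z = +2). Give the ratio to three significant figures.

1.69

ln([out]/[in]) = E·z/(26.6) = 7.0 × 2 / 26.6 = 0.5263
[out]/[in] = e^(0.5263) = 1.693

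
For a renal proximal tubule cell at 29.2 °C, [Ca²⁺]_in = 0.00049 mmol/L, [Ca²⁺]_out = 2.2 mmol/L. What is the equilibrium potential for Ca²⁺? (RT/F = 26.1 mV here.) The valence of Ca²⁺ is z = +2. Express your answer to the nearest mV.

110 mV

E = (26.1/z) · ln([Ca²⁺]_out/[Ca²⁺]_in) with z = +2.
= (26.1/2) · ln(2.2/0.00049) = 13.05 · ln(4490)
= 13.05 · (8.4096) = 109.74 mV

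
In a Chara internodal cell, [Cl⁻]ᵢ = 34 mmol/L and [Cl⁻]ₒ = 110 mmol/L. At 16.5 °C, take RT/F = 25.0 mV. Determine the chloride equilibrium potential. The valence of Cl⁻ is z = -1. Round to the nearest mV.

-29 mV

E = (25.0/z) · ln([Cl⁻]_out/[Cl⁻]_in) with z = -1.
For an anion, dividing by z = -1 reverses the sign.
= (25.0/-1) · ln(110/34) = -25.00 · ln(3.235)
= -25.00 · (1.1741) = -29.35 mV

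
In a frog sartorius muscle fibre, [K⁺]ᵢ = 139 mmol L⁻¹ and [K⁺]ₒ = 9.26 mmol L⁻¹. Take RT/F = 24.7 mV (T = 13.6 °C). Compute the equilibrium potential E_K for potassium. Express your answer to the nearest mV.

E = (24.7/z) · ln([K⁺]_out/[K⁺]_in) with z = +1.
= (24.7/1) · ln(9.26/139) = 24.70 · ln(0.06662)
= 24.70 · (-2.7088) = -66.91 mV

-67 mV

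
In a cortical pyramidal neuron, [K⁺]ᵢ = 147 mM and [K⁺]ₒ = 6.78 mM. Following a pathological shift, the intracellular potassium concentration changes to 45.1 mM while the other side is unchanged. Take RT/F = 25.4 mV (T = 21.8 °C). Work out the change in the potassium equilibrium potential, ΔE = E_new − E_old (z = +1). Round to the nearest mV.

E_old = (25.4/1)·ln(6.78/147) = -78.14 mV
E_new = (25.4/1)·ln(6.78/45.1) = -48.13 mV
ΔE = -48.13 − (-78.14) = 30.01 mV

30 mV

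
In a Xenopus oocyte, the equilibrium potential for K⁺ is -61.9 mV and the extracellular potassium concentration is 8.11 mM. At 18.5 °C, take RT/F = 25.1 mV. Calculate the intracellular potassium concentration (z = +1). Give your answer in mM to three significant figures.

95.5 mM

Nernst: E = (25.1/1) · ln([out]/[in]), so ln([out]/[in]) = -61.9 × 1 / 25.1 = -2.4661.
[out]/[in] = e^(-2.4661) = 0.08491.
[in] = 8.11 / 0.08491 = 95.51 mM.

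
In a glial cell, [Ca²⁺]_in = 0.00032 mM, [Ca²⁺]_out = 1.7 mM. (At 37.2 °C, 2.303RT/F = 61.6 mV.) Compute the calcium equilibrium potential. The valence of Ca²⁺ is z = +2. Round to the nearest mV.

115 mV

E = (61.6/z) · log₁₀([Ca²⁺]_out/[Ca²⁺]_in) with z = +2.
= (61.6/2) · log₁₀(1.7/0.00032) = 30.80 · log₁₀(5312)
= 30.80 · (3.7253) = 114.74 mV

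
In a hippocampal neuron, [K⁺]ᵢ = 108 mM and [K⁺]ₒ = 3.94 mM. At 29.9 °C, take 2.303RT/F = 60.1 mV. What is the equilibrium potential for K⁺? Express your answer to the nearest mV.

-86 mV

E = (60.1/z) · log₁₀([K⁺]_out/[K⁺]_in) with z = +1.
= (60.1/1) · log₁₀(3.94/108) = 60.10 · log₁₀(0.03648)
= 60.10 · (-1.4379) = -86.42 mV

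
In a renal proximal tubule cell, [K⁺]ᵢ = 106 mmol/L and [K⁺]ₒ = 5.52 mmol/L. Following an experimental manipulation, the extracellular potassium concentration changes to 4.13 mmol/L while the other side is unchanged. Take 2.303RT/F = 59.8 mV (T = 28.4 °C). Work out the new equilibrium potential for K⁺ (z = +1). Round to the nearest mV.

-84 mV

After the shift: [K⁺]_out = 4.13, [K⁺]_in = 106 mmol/L.
E_new = (59.8/1)·log₁₀(4.13/106) = 59.80 · (-1.4094) = -84.28 mV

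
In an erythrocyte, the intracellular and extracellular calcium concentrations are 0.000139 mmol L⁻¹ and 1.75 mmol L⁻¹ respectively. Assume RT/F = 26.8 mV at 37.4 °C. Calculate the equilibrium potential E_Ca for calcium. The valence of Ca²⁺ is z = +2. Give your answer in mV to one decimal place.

E = (26.8/z) · ln([Ca²⁺]_out/[Ca²⁺]_in) with z = +2.
= (26.8/2) · ln(1.75/0.000139) = 13.40 · ln(1.259e+04)
= 13.40 · (9.4407) = 126.50 mV

126.5 mV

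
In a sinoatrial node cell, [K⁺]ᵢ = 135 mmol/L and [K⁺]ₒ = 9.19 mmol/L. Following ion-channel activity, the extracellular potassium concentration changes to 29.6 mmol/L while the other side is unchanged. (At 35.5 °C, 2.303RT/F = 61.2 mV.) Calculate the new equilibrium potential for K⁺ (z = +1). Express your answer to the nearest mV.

-40 mV

After the shift: [K⁺]_out = 29.6, [K⁺]_in = 135 mmol/L.
E_new = (61.2/1)·log₁₀(29.6/135) = 61.20 · (-0.6590) = -40.33 mV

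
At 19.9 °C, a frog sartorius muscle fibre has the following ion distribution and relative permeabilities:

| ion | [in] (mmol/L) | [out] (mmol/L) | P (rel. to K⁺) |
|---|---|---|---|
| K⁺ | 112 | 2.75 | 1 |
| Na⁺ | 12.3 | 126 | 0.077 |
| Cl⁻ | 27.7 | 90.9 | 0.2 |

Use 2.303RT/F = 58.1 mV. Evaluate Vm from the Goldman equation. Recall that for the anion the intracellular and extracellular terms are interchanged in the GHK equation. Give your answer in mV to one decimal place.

-50.1 mV

Vm = 58.1 · log₁₀[(Σ P·[cation]ₒ + Σ P·[anion]ᵢ) / (Σ P·[cation]ᵢ + Σ P·[anion]ₒ)]
Numerator = 1×2.75 + 0.077×126 + 0.2×27.7 = 17.99
Denominator = 1×112 + 0.077×12.3 + 0.2×90.9 = 131.1
Vm = 58.1 · log₁₀(0.13721) = 58.1 × (-0.8626) = -50.12 mV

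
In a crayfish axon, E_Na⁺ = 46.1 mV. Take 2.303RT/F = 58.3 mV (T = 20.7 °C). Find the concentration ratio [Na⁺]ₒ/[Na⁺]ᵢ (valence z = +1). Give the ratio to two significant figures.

6.2

log₁₀([out]/[in]) = E·z/(58.3) = 46.1 × 1 / 58.3 = 0.7907
[out]/[in] = 10^(0.7907) = 6.176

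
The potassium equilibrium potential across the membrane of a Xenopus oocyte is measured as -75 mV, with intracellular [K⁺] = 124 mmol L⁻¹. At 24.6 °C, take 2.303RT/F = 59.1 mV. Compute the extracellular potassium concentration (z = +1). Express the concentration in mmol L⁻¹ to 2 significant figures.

Nernst: E = (59.1/1) · log₁₀([out]/[in]), so log₁₀([out]/[in]) = -75.0 × 1 / 59.1 = -1.2690.
[out]/[in] = 10^(-1.2690) = 0.05382.
[out] = 0.05382 × 124 = 6.674 mmol L⁻¹.

6.7 mmol L⁻¹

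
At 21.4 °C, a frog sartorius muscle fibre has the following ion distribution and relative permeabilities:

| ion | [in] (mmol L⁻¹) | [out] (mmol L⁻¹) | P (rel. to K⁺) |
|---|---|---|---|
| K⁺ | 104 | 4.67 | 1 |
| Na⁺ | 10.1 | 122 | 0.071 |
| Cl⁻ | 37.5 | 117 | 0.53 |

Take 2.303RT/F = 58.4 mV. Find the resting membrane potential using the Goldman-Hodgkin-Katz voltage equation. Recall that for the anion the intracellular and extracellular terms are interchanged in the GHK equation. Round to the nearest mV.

-41 mV

Vm = 58.4 · log₁₀[(Σ P·[cation]ₒ + Σ P·[anion]ᵢ) / (Σ P·[cation]ᵢ + Σ P·[anion]ₒ)]
Numerator = 1×4.67 + 0.071×122 + 0.53×37.5 = 33.21
Denominator = 1×104 + 0.071×10.1 + 0.53×117 = 166.7
Vm = 58.4 · log₁₀(0.19917) = 58.4 × (-0.7008) = -40.93 mV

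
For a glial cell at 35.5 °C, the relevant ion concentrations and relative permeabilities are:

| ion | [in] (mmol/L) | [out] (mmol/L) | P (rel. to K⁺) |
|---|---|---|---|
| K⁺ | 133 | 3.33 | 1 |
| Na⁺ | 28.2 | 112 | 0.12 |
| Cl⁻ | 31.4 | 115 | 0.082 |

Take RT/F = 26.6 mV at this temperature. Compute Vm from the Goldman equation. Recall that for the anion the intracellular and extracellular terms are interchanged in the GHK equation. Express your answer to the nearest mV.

-54 mV

Vm = 26.6 · ln[(Σ P·[cation]ₒ + Σ P·[anion]ᵢ) / (Σ P·[cation]ᵢ + Σ P·[anion]ₒ)]
Numerator = 1×3.33 + 0.12×112 + 0.082×31.4 = 19.34
Denominator = 1×133 + 0.12×28.2 + 0.082×115 = 145.8
Vm = 26.6 · ln(0.13267) = 26.6 × (-2.0199) = -53.73 mV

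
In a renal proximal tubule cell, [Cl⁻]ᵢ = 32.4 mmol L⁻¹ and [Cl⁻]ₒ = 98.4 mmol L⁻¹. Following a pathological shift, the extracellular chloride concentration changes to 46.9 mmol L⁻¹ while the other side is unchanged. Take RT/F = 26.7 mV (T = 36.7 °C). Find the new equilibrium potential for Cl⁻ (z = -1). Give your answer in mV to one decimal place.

-9.9 mV

After the shift: [Cl⁻]_out = 46.9, [Cl⁻]_in = 32.4 mmol L⁻¹.
E_new = (26.7/-1)·ln(46.9/32.4) = -26.70 · (0.3699) = -9.88 mV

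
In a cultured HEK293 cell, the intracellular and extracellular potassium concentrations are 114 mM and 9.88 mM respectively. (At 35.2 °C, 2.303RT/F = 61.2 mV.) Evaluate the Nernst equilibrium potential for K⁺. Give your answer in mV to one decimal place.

-65.0 mV

E = (61.2/z) · log₁₀([K⁺]_out/[K⁺]_in) with z = +1.
= (61.2/1) · log₁₀(9.88/114) = 61.20 · log₁₀(0.08667)
= 61.20 · (-1.0621) = -65.00 mV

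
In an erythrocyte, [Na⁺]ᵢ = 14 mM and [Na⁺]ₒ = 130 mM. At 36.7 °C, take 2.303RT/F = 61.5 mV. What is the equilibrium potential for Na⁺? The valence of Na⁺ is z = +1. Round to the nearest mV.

60 mV

E = (61.5/z) · log₁₀([Na⁺]_out/[Na⁺]_in) with z = +1.
= (61.5/1) · log₁₀(130/14) = 61.50 · log₁₀(9.286)
= 61.50 · (0.9678) = 59.52 mV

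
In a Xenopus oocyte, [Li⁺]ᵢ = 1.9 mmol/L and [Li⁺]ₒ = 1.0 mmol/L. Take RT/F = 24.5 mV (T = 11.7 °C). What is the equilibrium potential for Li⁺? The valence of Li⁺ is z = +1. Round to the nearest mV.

-16 mV

E = (24.5/z) · ln([Li⁺]_out/[Li⁺]_in) with z = +1.
= (24.5/1) · ln(1.0/1.9) = 24.50 · ln(0.5263)
= 24.50 · (-0.6419) = -15.73 mV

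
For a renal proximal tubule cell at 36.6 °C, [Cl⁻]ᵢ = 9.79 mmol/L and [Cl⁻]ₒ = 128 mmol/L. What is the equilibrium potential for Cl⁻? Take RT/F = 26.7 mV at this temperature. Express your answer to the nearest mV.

E = (26.7/z) · ln([Cl⁻]_out/[Cl⁻]_in) with z = -1.
For an anion, dividing by z = -1 reverses the sign.
= (26.7/-1) · ln(128/9.79) = -26.70 · ln(13.07)
= -26.70 · (2.5707) = -68.64 mV

-69 mV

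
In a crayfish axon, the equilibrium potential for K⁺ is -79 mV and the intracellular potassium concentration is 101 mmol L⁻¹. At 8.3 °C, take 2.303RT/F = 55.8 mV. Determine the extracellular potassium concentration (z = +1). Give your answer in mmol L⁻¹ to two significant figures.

3.9 mmol L⁻¹

Nernst: E = (55.8/1) · log₁₀([out]/[in]), so log₁₀([out]/[in]) = -79.0 × 1 / 55.8 = -1.4158.
[out]/[in] = 10^(-1.4158) = 0.03839.
[out] = 0.03839 × 101 = 3.877 mmol L⁻¹.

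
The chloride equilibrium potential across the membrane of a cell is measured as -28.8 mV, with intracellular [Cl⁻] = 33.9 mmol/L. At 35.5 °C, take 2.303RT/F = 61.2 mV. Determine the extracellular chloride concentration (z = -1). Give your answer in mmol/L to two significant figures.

Nernst: E = (61.2/-1) · log₁₀([out]/[in]), so log₁₀([out]/[in]) = -28.8 × -1 / 61.2 = 0.4706.
[out]/[in] = 10^(0.4706) = 2.955.
[out] = 2.955 × 33.9 = 100.2 mmol/L.

100 mmol/L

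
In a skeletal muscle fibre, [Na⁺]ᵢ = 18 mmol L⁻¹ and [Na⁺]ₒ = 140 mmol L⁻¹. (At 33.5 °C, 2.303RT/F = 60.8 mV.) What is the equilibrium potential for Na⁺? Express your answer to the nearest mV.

E = (60.8/z) · log₁₀([Na⁺]_out/[Na⁺]_in) with z = +1.
= (60.8/1) · log₁₀(140/18) = 60.80 · log₁₀(7.778)
= 60.80 · (0.8909) = 54.16 mV

54 mV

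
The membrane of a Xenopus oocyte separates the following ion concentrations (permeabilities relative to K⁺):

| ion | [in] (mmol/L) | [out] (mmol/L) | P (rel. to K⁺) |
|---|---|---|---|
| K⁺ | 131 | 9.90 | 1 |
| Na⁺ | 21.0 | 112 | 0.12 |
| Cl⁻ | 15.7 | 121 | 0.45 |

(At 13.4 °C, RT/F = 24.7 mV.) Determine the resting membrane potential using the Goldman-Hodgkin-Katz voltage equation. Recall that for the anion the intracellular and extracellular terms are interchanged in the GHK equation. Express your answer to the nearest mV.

Vm = 24.7 · ln[(Σ P·[cation]ₒ + Σ P·[anion]ᵢ) / (Σ P·[cation]ᵢ + Σ P·[anion]ₒ)]
Numerator = 1×9.90 + 0.12×112 + 0.45×15.7 = 30.41
Denominator = 1×131 + 0.12×21.0 + 0.45×121 = 188
Vm = 24.7 · ln(0.16175) = 24.7 × (-1.8217) = -45.00 mV

-45 mV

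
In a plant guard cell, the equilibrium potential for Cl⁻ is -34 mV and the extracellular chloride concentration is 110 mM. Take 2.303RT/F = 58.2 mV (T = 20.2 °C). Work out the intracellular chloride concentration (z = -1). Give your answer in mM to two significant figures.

Nernst: E = (58.2/-1) · log₁₀([out]/[in]), so log₁₀([out]/[in]) = -34.0 × -1 / 58.2 = 0.5842.
[out]/[in] = 10^(0.5842) = 3.839.
[in] = 110 / 3.839 = 28.65 mM.

29 mM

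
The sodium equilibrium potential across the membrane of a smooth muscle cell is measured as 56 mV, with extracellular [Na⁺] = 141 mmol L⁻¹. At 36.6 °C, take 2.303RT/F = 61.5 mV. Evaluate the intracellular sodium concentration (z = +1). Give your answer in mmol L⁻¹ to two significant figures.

Nernst: E = (61.5/1) · log₁₀([out]/[in]), so log₁₀([out]/[in]) = 56.0 × 1 / 61.5 = 0.9106.
[out]/[in] = 10^(0.9106) = 8.139.
[in] = 141 / 8.139 = 17.32 mmol L⁻¹.

17 mmol L⁻¹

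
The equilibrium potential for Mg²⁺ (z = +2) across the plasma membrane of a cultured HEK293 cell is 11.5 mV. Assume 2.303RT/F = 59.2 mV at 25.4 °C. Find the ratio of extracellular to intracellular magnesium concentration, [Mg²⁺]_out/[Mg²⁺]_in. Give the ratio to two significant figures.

log₁₀([out]/[in]) = E·z/(59.2) = 11.5 × 2 / 59.2 = 0.3885
[out]/[in] = 10^(0.3885) = 2.446

2.4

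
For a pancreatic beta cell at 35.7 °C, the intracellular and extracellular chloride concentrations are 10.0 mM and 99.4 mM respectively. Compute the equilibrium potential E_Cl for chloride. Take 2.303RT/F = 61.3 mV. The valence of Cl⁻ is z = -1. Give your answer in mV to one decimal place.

E = (61.3/z) · log₁₀([Cl⁻]_out/[Cl⁻]_in) with z = -1.
For an anion, dividing by z = -1 reverses the sign.
= (61.3/-1) · log₁₀(99.4/10.0) = -61.30 · log₁₀(9.94)
= -61.30 · (0.9974) = -61.14 mV

-61.1 mV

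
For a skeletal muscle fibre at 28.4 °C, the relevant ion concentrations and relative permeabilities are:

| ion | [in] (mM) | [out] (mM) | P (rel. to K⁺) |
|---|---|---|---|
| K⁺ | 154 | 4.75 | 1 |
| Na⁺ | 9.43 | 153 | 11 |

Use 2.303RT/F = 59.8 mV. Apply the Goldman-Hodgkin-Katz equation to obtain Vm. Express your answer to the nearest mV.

Vm = 59.8 · log₁₀[(Σ P·[cation]ₒ + Σ P·[anion]ᵢ) / (Σ P·[cation]ᵢ + Σ P·[anion]ₒ)]
Numerator = 1×4.75 + 11×153 = 1688
Denominator = 1×154 + 11×9.43 = 257.7
Vm = 59.8 · log₁₀(6.5485) = 59.8 × (0.8161) = 48.81 mV

49 mV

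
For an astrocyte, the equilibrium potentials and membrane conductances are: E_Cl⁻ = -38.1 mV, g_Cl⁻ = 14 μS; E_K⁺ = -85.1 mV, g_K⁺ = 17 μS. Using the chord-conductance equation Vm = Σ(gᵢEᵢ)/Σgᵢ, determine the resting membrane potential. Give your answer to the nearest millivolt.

Σ gᵢEᵢ = 14·(-38.1) + 17·(-85.1) = -1980.10
Σ gᵢ = 14 + 17 = 31
Vm = -1980.10 / 31 = -63.87 mV

-64 mV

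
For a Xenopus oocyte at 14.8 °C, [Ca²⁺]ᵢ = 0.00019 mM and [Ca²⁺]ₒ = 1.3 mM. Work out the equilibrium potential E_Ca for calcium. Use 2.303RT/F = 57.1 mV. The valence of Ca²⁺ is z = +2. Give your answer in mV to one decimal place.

109.5 mV

E = (57.1/z) · log₁₀([Ca²⁺]_out/[Ca²⁺]_in) with z = +2.
= (57.1/2) · log₁₀(1.3/0.00019) = 28.55 · log₁₀(6842)
= 28.55 · (3.8352) = 109.49 mV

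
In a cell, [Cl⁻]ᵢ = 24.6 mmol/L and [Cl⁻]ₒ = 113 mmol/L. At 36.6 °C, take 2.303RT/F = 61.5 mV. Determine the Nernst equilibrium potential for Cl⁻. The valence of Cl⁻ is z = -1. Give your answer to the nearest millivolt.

E = (61.5/z) · log₁₀([Cl⁻]_out/[Cl⁻]_in) with z = -1.
For an anion, dividing by z = -1 reverses the sign.
= (61.5/-1) · log₁₀(113/24.6) = -61.50 · log₁₀(4.593)
= -61.50 · (0.6621) = -40.72 mV

-41 mV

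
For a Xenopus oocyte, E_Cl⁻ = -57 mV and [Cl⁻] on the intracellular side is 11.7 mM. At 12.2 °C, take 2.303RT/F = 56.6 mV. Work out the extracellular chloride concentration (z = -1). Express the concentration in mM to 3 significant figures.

119 mM

Nernst: E = (56.6/-1) · log₁₀([out]/[in]), so log₁₀([out]/[in]) = -57.0 × -1 / 56.6 = 1.0071.
[out]/[in] = 10^(1.0071) = 10.16.
[out] = 10.16 × 11.7 = 118.9 mM.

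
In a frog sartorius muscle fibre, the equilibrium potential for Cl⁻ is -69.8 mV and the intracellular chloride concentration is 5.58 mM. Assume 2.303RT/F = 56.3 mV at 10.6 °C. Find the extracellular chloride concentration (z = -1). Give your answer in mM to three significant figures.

96.9 mM

Nernst: E = (56.3/-1) · log₁₀([out]/[in]), so log₁₀([out]/[in]) = -69.8 × -1 / 56.3 = 1.2398.
[out]/[in] = 10^(1.2398) = 17.37.
[out] = 17.37 × 5.58 = 96.92 mM.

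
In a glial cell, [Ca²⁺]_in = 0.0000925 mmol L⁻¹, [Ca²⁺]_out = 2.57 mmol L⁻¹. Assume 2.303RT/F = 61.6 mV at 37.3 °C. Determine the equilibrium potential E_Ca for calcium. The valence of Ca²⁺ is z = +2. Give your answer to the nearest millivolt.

137 mV

E = (61.6/z) · log₁₀([Ca²⁺]_out/[Ca²⁺]_in) with z = +2.
= (61.6/2) · log₁₀(2.57/0.0000925) = 30.80 · log₁₀(2.778e+04)
= 30.80 · (4.4438) = 136.87 mV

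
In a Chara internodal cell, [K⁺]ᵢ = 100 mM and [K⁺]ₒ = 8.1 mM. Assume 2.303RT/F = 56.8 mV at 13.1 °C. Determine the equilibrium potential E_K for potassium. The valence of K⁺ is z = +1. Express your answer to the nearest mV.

E = (56.8/z) · log₁₀([K⁺]_out/[K⁺]_in) with z = +1.
= (56.8/1) · log₁₀(8.1/100) = 56.80 · log₁₀(0.081)
= 56.80 · (-1.0915) = -62.00 mV

-62 mV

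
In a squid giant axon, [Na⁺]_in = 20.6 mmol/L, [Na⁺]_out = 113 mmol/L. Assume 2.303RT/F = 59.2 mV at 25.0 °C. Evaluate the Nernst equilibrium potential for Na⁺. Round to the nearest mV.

E = (59.2/z) · log₁₀([Na⁺]_out/[Na⁺]_in) with z = +1.
= (59.2/1) · log₁₀(113/20.6) = 59.20 · log₁₀(5.485)
= 59.20 · (0.7392) = 43.76 mV

44 mV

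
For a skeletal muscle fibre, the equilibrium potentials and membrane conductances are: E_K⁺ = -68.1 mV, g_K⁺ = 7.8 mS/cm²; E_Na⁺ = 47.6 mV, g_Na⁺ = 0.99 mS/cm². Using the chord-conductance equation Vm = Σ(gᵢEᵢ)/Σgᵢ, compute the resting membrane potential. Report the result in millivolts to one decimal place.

-55.1 mV

Σ gᵢEᵢ = 7.8·(-68.1) + 0.99·(47.6) = -484.06
Σ gᵢ = 7.8 + 0.99 = 8.79
Vm = -484.06 / 8.79 = -55.07 mV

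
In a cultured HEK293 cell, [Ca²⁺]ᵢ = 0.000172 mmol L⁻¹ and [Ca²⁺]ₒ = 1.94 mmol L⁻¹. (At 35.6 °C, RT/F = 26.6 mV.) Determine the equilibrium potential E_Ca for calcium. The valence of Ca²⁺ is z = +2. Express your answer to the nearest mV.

E = (26.6/z) · ln([Ca²⁺]_out/[Ca²⁺]_in) with z = +2.
= (26.6/2) · ln(1.94/0.000172) = 13.30 · ln(1.128e+04)
= 13.30 · (9.3307) = 124.10 mV

124 mV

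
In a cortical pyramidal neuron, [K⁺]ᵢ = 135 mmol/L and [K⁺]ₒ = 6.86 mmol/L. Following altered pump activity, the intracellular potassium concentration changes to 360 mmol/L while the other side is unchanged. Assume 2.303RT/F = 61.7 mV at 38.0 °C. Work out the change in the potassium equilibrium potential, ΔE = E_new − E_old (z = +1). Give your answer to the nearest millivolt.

-26 mV

E_old = (61.7/1)·log₁₀(6.86/135) = -79.84 mV
E_new = (61.7/1)·log₁₀(6.86/360) = -106.12 mV
ΔE = -106.12 − (-79.84) = -26.28 mV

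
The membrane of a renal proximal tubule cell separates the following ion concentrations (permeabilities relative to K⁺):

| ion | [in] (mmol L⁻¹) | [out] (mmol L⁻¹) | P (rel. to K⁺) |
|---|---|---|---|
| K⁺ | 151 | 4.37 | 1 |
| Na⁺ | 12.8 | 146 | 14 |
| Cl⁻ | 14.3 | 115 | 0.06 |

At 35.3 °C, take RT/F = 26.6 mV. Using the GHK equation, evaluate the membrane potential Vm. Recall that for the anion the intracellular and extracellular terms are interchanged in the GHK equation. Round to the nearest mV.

48 mV

Vm = 26.6 · ln[(Σ P·[cation]ₒ + Σ P·[anion]ᵢ) / (Σ P·[cation]ᵢ + Σ P·[anion]ₒ)]
Numerator = 1×4.37 + 14×146 + 0.06×14.3 = 2049
Denominator = 1×151 + 14×12.8 + 0.06×115 = 337.1
Vm = 26.6 · ln(6.079) = 26.6 × (1.8048) = 48.01 mV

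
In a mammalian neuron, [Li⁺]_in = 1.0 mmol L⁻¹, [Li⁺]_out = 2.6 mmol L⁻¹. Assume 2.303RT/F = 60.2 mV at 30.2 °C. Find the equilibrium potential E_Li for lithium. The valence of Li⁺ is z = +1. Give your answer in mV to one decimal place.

25.0 mV

E = (60.2/z) · log₁₀([Li⁺]_out/[Li⁺]_in) with z = +1.
= (60.2/1) · log₁₀(2.6/1.0) = 60.20 · log₁₀(2.6)
= 60.20 · (0.4150) = 24.98 mV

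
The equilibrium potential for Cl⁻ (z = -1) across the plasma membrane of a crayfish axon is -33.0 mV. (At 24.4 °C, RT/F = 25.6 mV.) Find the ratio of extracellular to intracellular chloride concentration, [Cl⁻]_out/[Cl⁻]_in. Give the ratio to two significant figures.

ln([out]/[in]) = E·z/(25.6) = -33.0 × -1 / 25.6 = 1.2891
[out]/[in] = e^(1.2891) = 3.629

3.6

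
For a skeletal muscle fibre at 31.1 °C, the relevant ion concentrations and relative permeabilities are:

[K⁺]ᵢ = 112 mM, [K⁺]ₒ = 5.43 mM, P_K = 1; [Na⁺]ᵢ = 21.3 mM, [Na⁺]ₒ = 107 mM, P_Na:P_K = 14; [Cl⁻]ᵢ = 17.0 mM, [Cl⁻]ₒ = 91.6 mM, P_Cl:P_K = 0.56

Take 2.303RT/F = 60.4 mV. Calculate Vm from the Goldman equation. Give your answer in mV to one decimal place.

Vm = 60.4 · log₁₀[(Σ P·[cation]ₒ + Σ P·[anion]ᵢ) / (Σ P·[cation]ᵢ + Σ P·[anion]ₒ)]
Numerator = 1×5.43 + 14×107 + 0.56×17.0 = 1513
Denominator = 1×112 + 14×21.3 + 0.56×91.6 = 461.5
Vm = 60.4 · log₁₀(3.2784) = 60.4 × (0.5157) = 31.15 mV

31.1 mV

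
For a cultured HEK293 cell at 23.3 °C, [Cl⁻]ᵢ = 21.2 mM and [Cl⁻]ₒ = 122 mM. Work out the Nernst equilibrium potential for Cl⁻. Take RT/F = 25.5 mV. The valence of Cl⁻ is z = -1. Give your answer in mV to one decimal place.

E = (25.5/z) · ln([Cl⁻]_out/[Cl⁻]_in) with z = -1.
For an anion, dividing by z = -1 reverses the sign.
= (25.5/-1) · ln(122/21.2) = -25.50 · ln(5.755)
= -25.50 · (1.7500) = -44.63 mV

-44.6 mV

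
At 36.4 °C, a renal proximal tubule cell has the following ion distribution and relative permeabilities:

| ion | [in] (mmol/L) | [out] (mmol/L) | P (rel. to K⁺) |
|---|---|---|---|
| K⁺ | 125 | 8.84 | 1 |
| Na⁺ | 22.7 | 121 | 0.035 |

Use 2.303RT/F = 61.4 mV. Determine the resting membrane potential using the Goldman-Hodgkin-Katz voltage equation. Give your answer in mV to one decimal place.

-60.4 mV

Vm = 61.4 · log₁₀[(Σ P·[cation]ₒ + Σ P·[anion]ᵢ) / (Σ P·[cation]ᵢ + Σ P·[anion]ₒ)]
Numerator = 1×8.84 + 0.035×121 = 13.07
Denominator = 1×125 + 0.035×22.7 = 125.8
Vm = 61.4 · log₁₀(0.10394) = 61.4 × (-0.9832) = -60.37 mV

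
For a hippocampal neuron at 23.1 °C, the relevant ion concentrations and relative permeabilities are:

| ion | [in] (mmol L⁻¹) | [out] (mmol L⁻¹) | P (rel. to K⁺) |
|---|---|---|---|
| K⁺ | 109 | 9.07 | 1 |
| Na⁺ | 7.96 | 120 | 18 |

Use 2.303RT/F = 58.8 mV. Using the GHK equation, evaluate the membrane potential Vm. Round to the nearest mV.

55 mV

Vm = 58.8 · log₁₀[(Σ P·[cation]ₒ + Σ P·[anion]ᵢ) / (Σ P·[cation]ᵢ + Σ P·[anion]ₒ)]
Numerator = 1×9.07 + 18×120 = 2169
Denominator = 1×109 + 18×7.96 = 252.3
Vm = 58.8 · log₁₀(8.5979) = 58.8 × (0.9344) = 54.94 mV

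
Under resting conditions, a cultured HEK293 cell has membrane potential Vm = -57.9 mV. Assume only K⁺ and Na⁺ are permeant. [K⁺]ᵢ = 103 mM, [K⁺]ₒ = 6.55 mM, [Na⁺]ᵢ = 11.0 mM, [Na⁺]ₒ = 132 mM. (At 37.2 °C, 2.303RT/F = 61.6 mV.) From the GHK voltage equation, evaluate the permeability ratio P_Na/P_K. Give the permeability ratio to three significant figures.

0.0404

Let α = P_Na/P_K. GHK: Vm = 61.6·log₁₀[(Kₒ + α·Naₒ)/(Kᵢ + α·Naᵢ)].
10^(Vm/61.6) = 10^(-57.9/61.6) = 0.11483
So 0.11483·(Kᵢ + α·Naᵢ) = Kₒ + α·Naₒ → α = (0.11483·103.0 − 6.55) / (132.0 − 0.11483·11.0)
α = (11.83 − 6.55) / (132.0 − 1.263) = 5.278/130.7 = 0.04037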